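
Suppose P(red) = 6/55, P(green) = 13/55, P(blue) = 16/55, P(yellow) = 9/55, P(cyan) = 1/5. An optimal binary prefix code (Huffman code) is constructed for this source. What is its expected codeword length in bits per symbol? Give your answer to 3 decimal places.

Repeatedly combine the two least-probable nodes; the expected code length is the sum of the merged weights.
merge 6/55 + 9/55 → 3/11
merge 1/5 + 13/55 → 24/55
merge 3/11 + 16/55 → 31/55
merge 24/55 + 31/55 → 1
L = 3/11 + 24/55 + 31/55 + 1 = 25/11 ≈ 2.273 bits/symbol.

2.273 bits/symbol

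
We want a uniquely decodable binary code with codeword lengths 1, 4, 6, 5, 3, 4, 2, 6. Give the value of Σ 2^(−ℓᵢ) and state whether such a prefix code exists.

With common denominator 2^6 = 64: Σ 2^(−ℓᵢ) = 32/64 + 4/64 + 1/64 + 2/64 + 8/64 + 4/64 + 16/64 + 1/64 = 68/64 = 1.0625.
Kraft's inequality requires Σ ≤ 1; here Σ = 1.0625 > 1, so no such prefix code exists.

1.0625; no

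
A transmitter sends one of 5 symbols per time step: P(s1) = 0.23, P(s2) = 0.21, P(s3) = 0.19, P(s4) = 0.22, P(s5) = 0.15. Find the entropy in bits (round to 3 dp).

2.307 bits

H = −Σ pᵢ log₂ pᵢ.
−0.23·log₂(0.23) = 0.4877
−0.21·log₂(0.21) = 0.4728
−0.19·log₂(0.19) = 0.4552
−0.22·log₂(0.22) = 0.4806
−0.15·log₂(0.15) = 0.4105
Sum ≈ 2.3068 → 2.307 bits.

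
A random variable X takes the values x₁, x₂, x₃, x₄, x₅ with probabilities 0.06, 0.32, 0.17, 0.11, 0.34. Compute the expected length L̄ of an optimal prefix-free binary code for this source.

2.17 bits/symbol

Repeatedly combine the two least-probable nodes; the expected code length is the sum of the merged weights.
merge 3/50 + 11/100 → 17/100
merge 17/100 + 17/100 → 17/50
merge 8/25 + 17/50 → 33/50
merge 17/50 + 33/50 → 1
L = 17/100 + 17/50 + 33/50 + 1 = 217/100 = 2.17 bits/symbol.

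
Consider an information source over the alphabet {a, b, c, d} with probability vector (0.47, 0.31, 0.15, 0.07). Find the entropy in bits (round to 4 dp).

H = −Σ pᵢ log₂ pᵢ.
−0.47·log₂(0.47) = 0.5120
−0.31·log₂(0.31) = 0.5238
−0.15·log₂(0.15) = 0.4105
−0.07·log₂(0.07) = 0.2686
Sum ≈ 1.7149 → 1.7149 bits.

1.7149 bits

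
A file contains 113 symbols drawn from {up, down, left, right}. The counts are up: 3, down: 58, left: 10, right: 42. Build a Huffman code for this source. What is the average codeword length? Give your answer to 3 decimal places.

1.602 bits/symbol

Probabilities are the counts divided by 113.
Repeatedly combine the two least-probable nodes; the expected code length is the sum of the merged weights.
merge 3/113 + 10/113 → 13/113
merge 13/113 + 42/113 → 55/113
merge 55/113 + 58/113 → 1
L = 13/113 + 55/113 + 1 = 181/113 ≈ 1.602 bits/symbol.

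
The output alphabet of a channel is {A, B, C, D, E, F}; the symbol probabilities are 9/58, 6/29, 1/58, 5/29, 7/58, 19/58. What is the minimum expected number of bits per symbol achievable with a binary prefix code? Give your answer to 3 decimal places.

Repeatedly combine the two least-probable nodes; the expected code length is the sum of the merged weights.
merge 1/58 + 7/58 → 4/29
merge 4/29 + 9/58 → 17/58
merge 5/29 + 6/29 → 11/29
merge 17/58 + 19/58 → 18/29
merge 11/29 + 18/29 → 1
L = 4/29 + 17/58 + 11/29 + 18/29 + 1 = 141/58 ≈ 2.431 bits/symbol.

2.431 bits/symbol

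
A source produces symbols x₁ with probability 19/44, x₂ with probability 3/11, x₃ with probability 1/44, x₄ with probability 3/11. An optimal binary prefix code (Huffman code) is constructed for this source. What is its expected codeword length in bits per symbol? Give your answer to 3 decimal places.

Repeatedly combine the two least-probable nodes; the expected code length is the sum of the merged weights.
merge 1/44 + 3/11 → 13/44
merge 3/11 + 13/44 → 25/44
merge 19/44 + 25/44 → 1
L = 13/44 + 25/44 + 1 = 41/22 ≈ 1.864 bits/symbol.

1.864 bits/symbol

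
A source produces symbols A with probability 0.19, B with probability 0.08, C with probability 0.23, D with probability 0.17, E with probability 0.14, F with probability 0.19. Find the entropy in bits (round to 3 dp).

H = −Σ pᵢ log₂ pᵢ.
−0.19·log₂(0.19) = 0.4552
−0.08·log₂(0.08) = 0.2915
−0.23·log₂(0.23) = 0.4877
−0.17·log₂(0.17) = 0.4346
−0.14·log₂(0.14) = 0.3971
−0.19·log₂(0.19) = 0.4552
Sum ≈ 2.5213 → 2.521 bits.

2.521 bits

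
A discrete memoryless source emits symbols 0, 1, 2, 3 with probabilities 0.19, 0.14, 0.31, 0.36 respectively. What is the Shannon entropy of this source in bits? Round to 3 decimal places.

H = −Σ pᵢ log₂ pᵢ.
−0.19·log₂(0.19) = 0.4552
−0.14·log₂(0.14) = 0.3971
−0.31·log₂(0.31) = 0.5238
−0.36·log₂(0.36) = 0.5306
Sum ≈ 1.9067 → 1.907 bits.

1.907 bits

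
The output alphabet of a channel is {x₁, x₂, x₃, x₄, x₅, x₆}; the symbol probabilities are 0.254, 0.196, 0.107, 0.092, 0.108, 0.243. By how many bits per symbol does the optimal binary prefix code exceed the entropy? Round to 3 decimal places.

0.036 bits

Entropy H = −Σ p log₂ p ≈ 2.4674 bits.
Huffman merges: 23/250+107/1000→199/1000; 27/250+49/250→38/125; 199/1000+243/1000→221/500; 127/500+38/125→279/500; 221/500+279/500→1. L = 2503/1000 ≈ 2.5030.
L − H = 2.5030 − 2.4674 = 0.036 bits.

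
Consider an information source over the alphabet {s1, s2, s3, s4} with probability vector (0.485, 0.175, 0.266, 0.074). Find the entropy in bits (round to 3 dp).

H = −Σ pᵢ log₂ pᵢ.
−0.485·log₂(0.485) = 0.5063
−0.175·log₂(0.175) = 0.4401
−0.266·log₂(0.266) = 0.5082
−0.074·log₂(0.074) = 0.2780
Sum ≈ 1.7325 → 1.733 bits.

1.733 bits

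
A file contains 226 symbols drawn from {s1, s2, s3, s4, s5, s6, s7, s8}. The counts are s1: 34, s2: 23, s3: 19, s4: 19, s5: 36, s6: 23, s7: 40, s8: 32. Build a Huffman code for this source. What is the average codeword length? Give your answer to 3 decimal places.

Probabilities are the counts divided by 226.
Repeatedly combine the two least-probable nodes; the expected code length is the sum of the merged weights.
merge 19/226 + 19/226 → 19/113
merge 23/226 + 23/226 → 23/113
merge 16/113 + 17/113 → 33/113
merge 18/113 + 19/113 → 37/113
merge 20/113 + 23/113 → 43/113
merge 33/113 + 37/113 → 70/113
merge 43/113 + 70/113 → 1
L = 19/113 + 23/113 + 33/113 + 37/113 + 43/113 + 70/113 + 1 = 338/113 ≈ 2.991 bits/symbol.

2.991 bits/symbol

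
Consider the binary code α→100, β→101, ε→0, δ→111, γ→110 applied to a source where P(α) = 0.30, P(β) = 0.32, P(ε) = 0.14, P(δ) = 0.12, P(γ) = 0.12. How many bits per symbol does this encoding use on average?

L̄ = Σ pᵢ·ℓᵢ = 0.30·3 + 0.32·3 + 0.14·1 + 0.12·3 + 0.12·3 = 2.72 bits/symbol.

2.72 bits/symbol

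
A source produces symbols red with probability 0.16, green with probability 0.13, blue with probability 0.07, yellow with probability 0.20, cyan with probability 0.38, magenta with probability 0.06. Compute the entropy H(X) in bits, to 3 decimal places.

2.313 bits

H = −Σ pᵢ log₂ pᵢ.
−0.16·log₂(0.16) = 0.4230
−0.13·log₂(0.13) = 0.3826
−0.07·log₂(0.07) = 0.2686
−0.20·log₂(0.20) = 0.4644
−0.38·log₂(0.38) = 0.5305
−0.06·log₂(0.06) = 0.2435
Sum ≈ 2.3126 → 2.313 bits.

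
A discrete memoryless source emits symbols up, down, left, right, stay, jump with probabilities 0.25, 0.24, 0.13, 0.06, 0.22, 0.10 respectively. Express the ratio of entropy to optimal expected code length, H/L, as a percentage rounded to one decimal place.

Entropy H = −Σ p log₂ p ≈ 2.4331 bits.
Huffman merges: 3/50+1/10→4/25; 13/100+4/25→29/100; 11/50+6/25→23/50; 1/4+29/100→27/50; 23/50+27/50→1. L = 49/20 ≈ 2.4500.
Efficiency = H/L = 2.4331/2.4500 = 99.3%.

99.3%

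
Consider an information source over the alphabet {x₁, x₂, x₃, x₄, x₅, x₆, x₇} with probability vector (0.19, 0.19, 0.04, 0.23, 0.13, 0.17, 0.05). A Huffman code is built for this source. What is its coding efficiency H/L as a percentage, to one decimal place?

Entropy H = −Σ p log₂ p ≈ 2.6172 bits.
Huffman merges: 1/25+1/20→9/100; 9/100+13/100→11/50; 17/100+19/100→9/25; 19/100+11/50→41/100; 23/100+9/25→59/100; 41/100+59/100→1. L = 267/100 ≈ 2.6700.
Efficiency = H/L = 2.6172/2.6700 = 98.0%.

98.0%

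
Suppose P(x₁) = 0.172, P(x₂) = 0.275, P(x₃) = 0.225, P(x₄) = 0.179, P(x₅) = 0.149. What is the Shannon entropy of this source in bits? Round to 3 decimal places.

H = −Σ pᵢ log₂ pᵢ.
−0.172·log₂(0.172) = 0.4368
−0.275·log₂(0.275) = 0.5122
−0.225·log₂(0.225) = 0.4842
−0.179·log₂(0.179) = 0.4443
−0.149·log₂(0.149) = 0.4092
Sum ≈ 2.2867 → 2.287 bits.

2.287 bits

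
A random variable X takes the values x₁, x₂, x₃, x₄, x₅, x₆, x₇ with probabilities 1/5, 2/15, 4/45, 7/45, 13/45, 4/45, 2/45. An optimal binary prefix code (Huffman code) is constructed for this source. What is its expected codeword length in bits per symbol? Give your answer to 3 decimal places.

2.644 bits/symbol

Repeatedly combine the two least-probable nodes; the expected code length is the sum of the merged weights.
merge 2/45 + 4/45 → 2/15
merge 4/45 + 2/15 → 2/9
merge 2/15 + 7/45 → 13/45
merge 1/5 + 2/9 → 19/45
merge 13/45 + 13/45 → 26/45
merge 19/45 + 26/45 → 1
L = 2/15 + 2/9 + 13/45 + 19/45 + 26/45 + 1 = 119/45 ≈ 2.644 bits/symbol.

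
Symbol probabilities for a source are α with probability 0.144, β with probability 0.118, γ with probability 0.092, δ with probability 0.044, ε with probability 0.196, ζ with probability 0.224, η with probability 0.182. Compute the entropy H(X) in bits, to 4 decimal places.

H = −Σ pᵢ log₂ pᵢ.
−0.144·log₂(0.144) = 0.4026
−0.118·log₂(0.118) = 0.3638
−0.092·log₂(0.092) = 0.3167
−0.044·log₂(0.044) = 0.1983
−0.196·log₂(0.196) = 0.4608
−0.224·log₂(0.224) = 0.4835
−0.182·log₂(0.182) = 0.4474
Sum ≈ 2.6730 → 2.6730 bits.

2.6730 bits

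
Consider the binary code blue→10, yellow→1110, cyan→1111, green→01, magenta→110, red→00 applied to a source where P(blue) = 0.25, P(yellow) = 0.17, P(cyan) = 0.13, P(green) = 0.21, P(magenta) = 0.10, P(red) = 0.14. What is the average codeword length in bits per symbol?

2.7 bits/symbol

L̄ = Σ pᵢ·ℓᵢ = 0.25·2 + 0.17·4 + 0.13·4 + 0.21·2 + 0.10·3 + 0.14·2 = 2.7 bits/symbol.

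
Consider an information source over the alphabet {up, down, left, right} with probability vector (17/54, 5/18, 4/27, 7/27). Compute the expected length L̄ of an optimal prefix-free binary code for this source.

2 bits/symbol

Repeatedly combine the two least-probable nodes; the expected code length is the sum of the merged weights.
merge 4/27 + 7/27 → 11/27
merge 5/18 + 17/54 → 16/27
merge 11/27 + 16/27 → 1
L = 11/27 + 16/27 + 1 = 2 bits/symbol.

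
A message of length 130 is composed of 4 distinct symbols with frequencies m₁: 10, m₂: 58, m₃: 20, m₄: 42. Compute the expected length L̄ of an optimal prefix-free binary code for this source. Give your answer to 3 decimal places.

Probabilities are the counts divided by 130.
Repeatedly combine the two least-probable nodes; the expected code length is the sum of the merged weights.
merge 1/13 + 2/13 → 3/13
merge 3/13 + 21/65 → 36/65
merge 29/65 + 36/65 → 1
L = 3/13 + 36/65 + 1 = 116/65 ≈ 1.785 bits/symbol.

1.785 bits/symbol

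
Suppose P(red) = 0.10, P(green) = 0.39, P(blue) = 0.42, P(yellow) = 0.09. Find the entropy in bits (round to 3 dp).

1.700 bits

H = −Σ pᵢ log₂ pᵢ.
−0.10·log₂(0.10) = 0.3322
−0.39·log₂(0.39) = 0.5298
−0.42·log₂(0.42) = 0.5256
−0.09·log₂(0.09) = 0.3127
Sum ≈ 1.7003 → 1.700 bits.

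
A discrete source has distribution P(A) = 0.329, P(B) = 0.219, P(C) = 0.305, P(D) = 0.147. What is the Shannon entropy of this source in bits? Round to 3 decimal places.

H = −Σ pᵢ log₂ pᵢ.
−0.329·log₂(0.329) = 0.5277
−0.219·log₂(0.219) = 0.4798
−0.305·log₂(0.305) = 0.5225
−0.147·log₂(0.147) = 0.4066
Sum ≈ 1.9366 → 1.937 bits.

1.937 bits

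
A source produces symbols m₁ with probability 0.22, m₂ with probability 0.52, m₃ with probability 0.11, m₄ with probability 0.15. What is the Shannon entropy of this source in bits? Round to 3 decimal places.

1.732 bits

H = −Σ pᵢ log₂ pᵢ.
−0.22·log₂(0.22) = 0.4806
−0.52·log₂(0.52) = 0.4906
−0.11·log₂(0.11) = 0.3503
−0.15·log₂(0.15) = 0.4105
Sum ≈ 1.7320 → 1.732 bits.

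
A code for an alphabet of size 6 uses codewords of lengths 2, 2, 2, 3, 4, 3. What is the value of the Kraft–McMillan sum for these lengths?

With common denominator 2^4 = 16: Σ 2^(−ℓᵢ) = 4/16 + 4/16 + 4/16 + 2/16 + 1/16 + 2/16 = 17/16 = 1.0625.

1.0625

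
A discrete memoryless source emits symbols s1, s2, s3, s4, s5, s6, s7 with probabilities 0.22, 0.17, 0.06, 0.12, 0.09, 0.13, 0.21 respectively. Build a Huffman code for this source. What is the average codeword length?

2.72 bits/symbol

Repeatedly combine the two least-probable nodes; the expected code length is the sum of the merged weights.
merge 3/50 + 9/100 → 3/20
merge 3/25 + 13/100 → 1/4
merge 3/20 + 17/100 → 8/25
merge 21/100 + 11/50 → 43/100
merge 1/4 + 8/25 → 57/100
merge 43/100 + 57/100 → 1
L = 3/20 + 1/4 + 8/25 + 43/100 + 57/100 + 1 = 68/25 = 2.72 bits/symbol.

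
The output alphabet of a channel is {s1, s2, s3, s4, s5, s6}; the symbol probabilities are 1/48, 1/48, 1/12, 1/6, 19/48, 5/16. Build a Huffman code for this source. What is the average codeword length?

2.0625 bits/symbol

Repeatedly combine the two least-probable nodes; the expected code length is the sum of the merged weights.
merge 1/48 + 1/48 → 1/24
merge 1/24 + 1/12 → 1/8
merge 1/8 + 1/6 → 7/24
merge 7/24 + 5/16 → 29/48
merge 19/48 + 29/48 → 1
L = 1/24 + 1/8 + 7/24 + 29/48 + 1 = 33/16 = 2.0625 bits/symbol.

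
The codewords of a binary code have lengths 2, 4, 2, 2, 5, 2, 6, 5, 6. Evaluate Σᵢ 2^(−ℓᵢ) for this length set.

With common denominator 2^6 = 64: Σ 2^(−ℓᵢ) = 16/64 + 4/64 + 16/64 + 16/64 + 2/64 + 16/64 + 1/64 + 2/64 + 1/64 = 74/64 = 1.15625.

1.15625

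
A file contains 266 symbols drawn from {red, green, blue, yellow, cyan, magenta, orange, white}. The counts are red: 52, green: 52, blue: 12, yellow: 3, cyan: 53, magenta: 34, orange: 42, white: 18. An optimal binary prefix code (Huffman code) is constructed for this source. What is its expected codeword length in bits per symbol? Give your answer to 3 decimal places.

2.786 bits/symbol

Probabilities are the counts divided by 266.
Repeatedly combine the two least-probable nodes; the expected code length is the sum of the merged weights.
merge 3/266 + 6/133 → 15/266
merge 15/266 + 9/133 → 33/266
merge 33/266 + 17/133 → 67/266
merge 3/19 + 26/133 → 47/133
merge 26/133 + 53/266 → 15/38
merge 67/266 + 47/133 → 23/38
merge 15/38 + 23/38 → 1
L = 15/266 + 33/266 + 67/266 + 47/133 + 15/38 + 23/38 + 1 = 39/14 ≈ 2.786 bits/symbol.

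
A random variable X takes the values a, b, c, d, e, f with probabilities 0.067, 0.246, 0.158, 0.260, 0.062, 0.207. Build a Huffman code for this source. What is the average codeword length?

2.416 bits/symbol

Repeatedly combine the two least-probable nodes; the expected code length is the sum of the merged weights.
merge 31/500 + 67/1000 → 129/1000
merge 129/1000 + 79/500 → 287/1000
merge 207/1000 + 123/500 → 453/1000
merge 13/50 + 287/1000 → 547/1000
merge 453/1000 + 547/1000 → 1
L = 129/1000 + 287/1000 + 453/1000 + 547/1000 + 1 = 302/125 = 2.416 bits/symbol.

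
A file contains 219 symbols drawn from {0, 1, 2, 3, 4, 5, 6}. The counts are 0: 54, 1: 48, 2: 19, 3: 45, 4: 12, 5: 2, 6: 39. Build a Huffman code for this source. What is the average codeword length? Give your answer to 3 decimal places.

2.543 bits/symbol

Probabilities are the counts divided by 219.
Repeatedly combine the two least-probable nodes; the expected code length is the sum of the merged weights.
merge 2/219 + 4/73 → 14/219
merge 14/219 + 19/219 → 11/73
merge 11/73 + 13/73 → 24/73
merge 15/73 + 16/73 → 31/73
merge 18/73 + 24/73 → 42/73
merge 31/73 + 42/73 → 1
L = 14/219 + 11/73 + 24/73 + 31/73 + 42/73 + 1 = 557/219 ≈ 2.543 bits/symbol.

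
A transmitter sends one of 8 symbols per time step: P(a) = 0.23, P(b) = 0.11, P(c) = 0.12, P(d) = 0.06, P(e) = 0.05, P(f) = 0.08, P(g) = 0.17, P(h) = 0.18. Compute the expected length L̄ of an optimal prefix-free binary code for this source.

Repeatedly combine the two least-probable nodes; the expected code length is the sum of the merged weights.
merge 1/20 + 3/50 → 11/100
merge 2/25 + 11/100 → 19/100
merge 11/100 + 3/25 → 23/100
merge 17/100 + 9/50 → 7/20
merge 19/100 + 23/100 → 21/50
merge 23/100 + 7/20 → 29/50
merge 21/50 + 29/50 → 1
L = 11/100 + 19/100 + 23/100 + 7/20 + 21/50 + 29/50 + 1 = 72/25 = 2.88 bits/symbol.

2.88 bits/symbol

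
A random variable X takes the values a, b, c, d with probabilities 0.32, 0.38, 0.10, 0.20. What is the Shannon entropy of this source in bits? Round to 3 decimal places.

H = −Σ pᵢ log₂ pᵢ.
−0.32·log₂(0.32) = 0.5260
−0.38·log₂(0.38) = 0.5305
−0.10·log₂(0.10) = 0.3322
−0.20·log₂(0.20) = 0.4644
Sum ≈ 1.8531 → 1.853 bits.

1.853 bits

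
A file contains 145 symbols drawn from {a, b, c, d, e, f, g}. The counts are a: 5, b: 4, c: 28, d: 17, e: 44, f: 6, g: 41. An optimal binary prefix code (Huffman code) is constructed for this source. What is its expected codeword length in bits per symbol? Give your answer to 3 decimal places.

Probabilities are the counts divided by 145.
Repeatedly combine the two least-probable nodes; the expected code length is the sum of the merged weights.
merge 4/145 + 1/29 → 9/145
merge 6/145 + 9/145 → 3/29
merge 3/29 + 17/145 → 32/145
merge 28/145 + 32/145 → 12/29
merge 41/145 + 44/145 → 17/29
merge 12/29 + 17/29 → 1
L = 9/145 + 3/29 + 32/145 + 12/29 + 17/29 + 1 = 346/145 ≈ 2.386 bits/symbol.

2.386 bits/symbol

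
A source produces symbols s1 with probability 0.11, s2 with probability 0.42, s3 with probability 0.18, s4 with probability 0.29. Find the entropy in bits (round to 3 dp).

1.839 bits

H = −Σ pᵢ log₂ pᵢ.
−0.11·log₂(0.11) = 0.3503
−0.42·log₂(0.42) = 0.5256
−0.18·log₂(0.18) = 0.4453
−0.29·log₂(0.29) = 0.5179
Sum ≈ 1.8391 → 1.839 bits.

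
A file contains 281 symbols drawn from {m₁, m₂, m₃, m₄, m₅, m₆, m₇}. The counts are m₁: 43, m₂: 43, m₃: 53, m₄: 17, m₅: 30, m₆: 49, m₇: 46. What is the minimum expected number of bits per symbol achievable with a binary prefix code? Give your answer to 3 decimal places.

2.804 bits/symbol

Probabilities are the counts divided by 281.
Repeatedly combine the two least-probable nodes; the expected code length is the sum of the merged weights.
merge 17/281 + 30/281 → 47/281
merge 43/281 + 43/281 → 86/281
merge 46/281 + 47/281 → 93/281
merge 49/281 + 53/281 → 102/281
merge 86/281 + 93/281 → 179/281
merge 102/281 + 179/281 → 1
L = 47/281 + 86/281 + 93/281 + 102/281 + 179/281 + 1 = 788/281 ≈ 2.804 bits/symbol.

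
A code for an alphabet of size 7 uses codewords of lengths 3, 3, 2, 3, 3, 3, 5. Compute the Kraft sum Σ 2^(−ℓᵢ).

With common denominator 2^5 = 32: Σ 2^(−ℓᵢ) = 4/32 + 4/32 + 8/32 + 4/32 + 4/32 + 4/32 + 1/32 = 29/32 = 0.90625.

0.90625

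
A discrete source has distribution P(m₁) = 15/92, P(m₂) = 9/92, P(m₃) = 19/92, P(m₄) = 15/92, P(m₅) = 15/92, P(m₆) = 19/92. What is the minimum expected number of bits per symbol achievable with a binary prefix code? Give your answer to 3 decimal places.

2.587 bits/symbol

Repeatedly combine the two least-probable nodes; the expected code length is the sum of the merged weights.
merge 9/92 + 15/92 → 6/23
merge 15/92 + 15/92 → 15/46
merge 19/92 + 19/92 → 19/46
merge 6/23 + 15/46 → 27/46
merge 19/46 + 27/46 → 1
L = 6/23 + 15/46 + 19/46 + 27/46 + 1 = 119/46 ≈ 2.587 bits/symbol.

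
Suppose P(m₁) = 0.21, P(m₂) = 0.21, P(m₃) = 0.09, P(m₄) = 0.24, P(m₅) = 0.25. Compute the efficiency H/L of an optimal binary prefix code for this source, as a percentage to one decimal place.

Entropy H = −Σ p log₂ p ≈ 2.2524 bits.
Huffman merges: 9/100+21/100→3/10; 21/100+6/25→9/20; 1/4+3/10→11/20; 9/20+11/20→1. L = 23/10 ≈ 2.3000.
Efficiency = H/L = 2.2524/2.3000 = 97.9%.

97.9%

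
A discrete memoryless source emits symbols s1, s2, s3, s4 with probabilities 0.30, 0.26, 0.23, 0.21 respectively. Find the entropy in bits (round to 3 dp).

H = −Σ pᵢ log₂ pᵢ.
−0.30·log₂(0.30) = 0.5211
−0.26·log₂(0.26) = 0.5053
−0.23·log₂(0.23) = 0.4877
−0.21·log₂(0.21) = 0.4728
Sum ≈ 1.9869 → 1.987 bits.

1.987 bits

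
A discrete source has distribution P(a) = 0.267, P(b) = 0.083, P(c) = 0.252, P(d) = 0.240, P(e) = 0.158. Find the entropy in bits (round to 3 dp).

2.223 bits

H = −Σ pᵢ log₂ pᵢ.
−0.267·log₂(0.267) = 0.5087
−0.083·log₂(0.083) = 0.2980
−0.252·log₂(0.252) = 0.5011
−0.240·log₂(0.240) = 0.4941
−0.158·log₂(0.158) = 0.4206
Sum ≈ 2.2225 → 2.223 bits.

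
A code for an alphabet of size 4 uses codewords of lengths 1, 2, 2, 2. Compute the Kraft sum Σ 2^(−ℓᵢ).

With common denominator 2^2 = 4: Σ 2^(−ℓᵢ) = 2/4 + 1/4 + 1/4 + 1/4 = 5/4 = 1.25.

1.25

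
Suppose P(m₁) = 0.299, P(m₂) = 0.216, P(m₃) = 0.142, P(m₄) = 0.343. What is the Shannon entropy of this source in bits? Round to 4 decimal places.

1.9277 bits

H = −Σ pᵢ log₂ pᵢ.
−0.299·log₂(0.299) = 0.5208
−0.216·log₂(0.216) = 0.4776
−0.142·log₂(0.142) = 0.3999
−0.343·log₂(0.343) = 0.5295
Sum ≈ 1.9277 → 1.9277 bits.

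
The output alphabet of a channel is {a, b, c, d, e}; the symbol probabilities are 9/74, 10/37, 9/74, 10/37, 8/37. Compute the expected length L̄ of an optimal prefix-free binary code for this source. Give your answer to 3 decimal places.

2.243 bits/symbol

Repeatedly combine the two least-probable nodes; the expected code length is the sum of the merged weights.
merge 9/74 + 9/74 → 9/37
merge 8/37 + 9/37 → 17/37
merge 10/37 + 10/37 → 20/37
merge 17/37 + 20/37 → 1
L = 9/37 + 17/37 + 20/37 + 1 = 83/37 ≈ 2.243 bits/symbol.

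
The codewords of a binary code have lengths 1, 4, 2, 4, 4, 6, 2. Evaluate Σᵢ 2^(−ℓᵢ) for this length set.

1.203125

With common denominator 2^6 = 64: Σ 2^(−ℓᵢ) = 32/64 + 4/64 + 16/64 + 4/64 + 4/64 + 1/64 + 16/64 = 77/64 = 1.203125.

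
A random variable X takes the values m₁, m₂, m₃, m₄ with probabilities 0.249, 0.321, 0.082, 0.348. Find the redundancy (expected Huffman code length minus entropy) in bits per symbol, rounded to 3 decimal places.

Entropy H = −Σ p log₂ p ≈ 1.8515 bits.
Huffman merges: 41/500+249/1000→331/1000; 321/1000+331/1000→163/250; 87/250+163/250→1. L = 1983/1000 ≈ 1.9830.
L − H = 1.9830 − 1.8515 = 0.132 bits.

0.132 bits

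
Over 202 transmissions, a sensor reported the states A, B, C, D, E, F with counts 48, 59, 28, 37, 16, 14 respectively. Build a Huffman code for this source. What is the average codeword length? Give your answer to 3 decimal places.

2.436 bits/symbol

Probabilities are the counts divided by 202.
Repeatedly combine the two least-probable nodes; the expected code length is the sum of the merged weights.
merge 7/101 + 8/101 → 15/101
merge 14/101 + 15/101 → 29/101
merge 37/202 + 24/101 → 85/202
merge 29/101 + 59/202 → 117/202
merge 85/202 + 117/202 → 1
L = 15/101 + 29/101 + 85/202 + 117/202 + 1 = 246/101 ≈ 2.436 bits/symbol.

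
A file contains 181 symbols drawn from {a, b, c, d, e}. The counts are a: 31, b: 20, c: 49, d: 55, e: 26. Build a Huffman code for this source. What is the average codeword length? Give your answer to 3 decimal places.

Probabilities are the counts divided by 181.
Repeatedly combine the two least-probable nodes; the expected code length is the sum of the merged weights.
merge 20/181 + 26/181 → 46/181
merge 31/181 + 46/181 → 77/181
merge 49/181 + 55/181 → 104/181
merge 77/181 + 104/181 → 1
L = 46/181 + 77/181 + 104/181 + 1 = 408/181 ≈ 2.254 bits/symbol.

2.254 bits/symbol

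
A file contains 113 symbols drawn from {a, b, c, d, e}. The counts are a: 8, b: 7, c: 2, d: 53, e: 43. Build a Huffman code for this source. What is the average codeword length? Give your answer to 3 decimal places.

1.761 bits/symbol

Probabilities are the counts divided by 113.
Repeatedly combine the two least-probable nodes; the expected code length is the sum of the merged weights.
merge 2/113 + 7/113 → 9/113
merge 8/113 + 9/113 → 17/113
merge 17/113 + 43/113 → 60/113
merge 53/113 + 60/113 → 1
L = 9/113 + 17/113 + 60/113 + 1 = 199/113 ≈ 1.761 bits/symbol.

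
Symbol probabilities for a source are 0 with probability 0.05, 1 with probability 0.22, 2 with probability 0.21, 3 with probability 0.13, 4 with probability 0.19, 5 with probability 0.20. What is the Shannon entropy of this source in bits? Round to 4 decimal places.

H = −Σ pᵢ log₂ pᵢ.
−0.05·log₂(0.05) = 0.2161
−0.22·log₂(0.22) = 0.4806
−0.21·log₂(0.21) = 0.4728
−0.13·log₂(0.13) = 0.3826
−0.19·log₂(0.19) = 0.4552
−0.20·log₂(0.20) = 0.4644
Sum ≈ 2.4717 → 2.4717 bits.

2.4717 bits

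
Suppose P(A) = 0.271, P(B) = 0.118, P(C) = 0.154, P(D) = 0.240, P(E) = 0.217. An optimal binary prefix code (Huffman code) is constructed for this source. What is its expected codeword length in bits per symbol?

2.272 bits/symbol

Repeatedly combine the two least-probable nodes; the expected code length is the sum of the merged weights.
merge 59/500 + 77/500 → 34/125
merge 217/1000 + 6/25 → 457/1000
merge 271/1000 + 34/125 → 543/1000
merge 457/1000 + 543/1000 → 1
L = 34/125 + 457/1000 + 543/1000 + 1 = 284/125 = 2.272 bits/symbol.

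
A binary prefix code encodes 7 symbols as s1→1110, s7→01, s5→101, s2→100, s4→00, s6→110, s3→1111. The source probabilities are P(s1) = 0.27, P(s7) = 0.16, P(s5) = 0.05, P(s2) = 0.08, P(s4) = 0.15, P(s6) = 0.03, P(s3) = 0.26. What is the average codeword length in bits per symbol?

3.22 bits/symbol

L̄ = Σ pᵢ·ℓᵢ = 0.27·4 + 0.16·2 + 0.05·3 + 0.08·3 + 0.15·2 + 0.03·3 + 0.26·4 = 3.22 bits/symbol.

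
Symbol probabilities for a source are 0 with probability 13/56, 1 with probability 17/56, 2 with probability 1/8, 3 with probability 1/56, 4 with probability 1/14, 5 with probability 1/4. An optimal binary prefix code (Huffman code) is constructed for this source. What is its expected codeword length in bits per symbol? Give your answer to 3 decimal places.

2.304 bits/symbol

Repeatedly combine the two least-probable nodes; the expected code length is the sum of the merged weights.
merge 1/56 + 1/14 → 5/56
merge 5/56 + 1/8 → 3/14
merge 3/14 + 13/56 → 25/56
merge 1/4 + 17/56 → 31/56
merge 25/56 + 31/56 → 1
L = 5/56 + 3/14 + 25/56 + 31/56 + 1 = 129/56 ≈ 2.304 bits/symbol.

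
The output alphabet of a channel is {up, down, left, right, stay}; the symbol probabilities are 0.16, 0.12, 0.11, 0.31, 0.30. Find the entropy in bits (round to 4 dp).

H = −Σ pᵢ log₂ pᵢ.
−0.16·log₂(0.16) = 0.4230
−0.12·log₂(0.12) = 0.3671
−0.11·log₂(0.11) = 0.3503
−0.31·log₂(0.31) = 0.5238
−0.30·log₂(0.30) = 0.5211
Sum ≈ 2.1853 → 2.1853 bits.

2.1853 bits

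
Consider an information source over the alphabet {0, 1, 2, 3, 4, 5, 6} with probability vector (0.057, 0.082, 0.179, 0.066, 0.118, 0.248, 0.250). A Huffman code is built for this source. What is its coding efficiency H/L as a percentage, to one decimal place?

98.9%

Entropy H = −Σ p log₂ p ≈ 2.5972 bits.
Huffman merges: 57/1000+33/500→123/1000; 41/500+59/500→1/5; 123/1000+179/1000→151/500; 1/5+31/125→56/125; 1/4+151/500→69/125; 56/125+69/125→1. L = 21/8 ≈ 2.6250.
Efficiency = H/L = 2.5972/2.6250 = 98.9%.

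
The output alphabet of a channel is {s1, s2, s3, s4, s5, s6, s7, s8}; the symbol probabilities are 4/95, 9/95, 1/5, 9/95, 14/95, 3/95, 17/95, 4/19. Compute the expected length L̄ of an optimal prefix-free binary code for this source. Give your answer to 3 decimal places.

2.832 bits/symbol

Repeatedly combine the two least-probable nodes; the expected code length is the sum of the merged weights.
merge 3/95 + 4/95 → 7/95
merge 7/95 + 9/95 → 16/95
merge 9/95 + 14/95 → 23/95
merge 16/95 + 17/95 → 33/95
merge 1/5 + 4/19 → 39/95
merge 23/95 + 33/95 → 56/95
merge 39/95 + 56/95 → 1
L = 7/95 + 16/95 + 23/95 + 33/95 + 39/95 + 56/95 + 1 = 269/95 ≈ 2.832 bits/symbol.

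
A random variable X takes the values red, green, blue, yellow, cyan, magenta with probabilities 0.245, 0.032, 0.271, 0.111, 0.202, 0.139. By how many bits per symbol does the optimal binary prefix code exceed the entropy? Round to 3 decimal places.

Entropy H = −Σ p log₂ p ≈ 2.3804 bits.
Huffman merges: 4/125+111/1000→143/1000; 139/1000+143/1000→141/500; 101/500+49/200→447/1000; 271/1000+141/500→553/1000; 447/1000+553/1000→1. L = 97/40 ≈ 2.4250.
L − H = 2.4250 − 2.3804 = 0.045 bits.

0.045 bits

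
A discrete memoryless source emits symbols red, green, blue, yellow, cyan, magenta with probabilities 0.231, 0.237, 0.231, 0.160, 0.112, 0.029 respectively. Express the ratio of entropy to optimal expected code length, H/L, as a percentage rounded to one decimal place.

Entropy H = −Σ p log₂ p ≈ 2.3938 bits.
Huffman merges: 29/1000+14/125→141/1000; 141/1000+4/25→301/1000; 231/1000+231/1000→231/500; 237/1000+301/1000→269/500; 231/500+269/500→1. L = 1221/500 ≈ 2.4420.
Efficiency = H/L = 2.3938/2.4420 = 98.0%.

98.0%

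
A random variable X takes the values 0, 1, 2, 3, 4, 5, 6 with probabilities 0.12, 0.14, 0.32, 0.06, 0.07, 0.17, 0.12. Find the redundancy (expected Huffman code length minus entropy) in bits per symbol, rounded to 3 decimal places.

Entropy H = −Σ p log₂ p ≈ 2.6040 bits.
Huffman merges: 3/50+7/100→13/100; 3/25+3/25→6/25; 13/100+7/50→27/100; 17/100+6/25→41/100; 27/100+8/25→59/100; 41/100+59/100→1. L = 66/25 ≈ 2.6400.
L − H = 2.6400 − 2.6040 = 0.036 bits.

0.036 bits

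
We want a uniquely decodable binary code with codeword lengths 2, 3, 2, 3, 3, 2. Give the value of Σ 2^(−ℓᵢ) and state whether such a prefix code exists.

With common denominator 2^3 = 8: Σ 2^(−ℓᵢ) = 2/8 + 1/8 + 2/8 + 1/8 + 1/8 + 2/8 = 9/8 = 1.125.
Kraft's inequality requires Σ ≤ 1; here Σ = 1.125 > 1, so no such prefix code exists.

1.125; no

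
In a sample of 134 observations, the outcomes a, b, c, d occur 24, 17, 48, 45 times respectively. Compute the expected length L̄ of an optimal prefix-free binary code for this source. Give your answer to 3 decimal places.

Probabilities are the counts divided by 134.
Repeatedly combine the two least-probable nodes; the expected code length is the sum of the merged weights.
merge 17/134 + 12/67 → 41/134
merge 41/134 + 45/134 → 43/67
merge 24/67 + 43/67 → 1
L = 41/134 + 43/67 + 1 = 261/134 ≈ 1.948 bits/symbol.

1.948 bits/symbol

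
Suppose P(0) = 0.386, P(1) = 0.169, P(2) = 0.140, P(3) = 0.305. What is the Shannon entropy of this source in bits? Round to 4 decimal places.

1.8832 bits

H = −Σ pᵢ log₂ pᵢ.
−0.386·log₂(0.386) = 0.5301
−0.169·log₂(0.169) = 0.4335
−0.140·log₂(0.140) = 0.3971
−0.305·log₂(0.305) = 0.5225
Sum ≈ 1.8832 → 1.8832 bits.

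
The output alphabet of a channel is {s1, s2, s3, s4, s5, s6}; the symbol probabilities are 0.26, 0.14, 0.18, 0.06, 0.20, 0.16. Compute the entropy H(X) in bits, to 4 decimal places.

2.4786 bits

H = −Σ pᵢ log₂ pᵢ.
−0.26·log₂(0.26) = 0.5053
−0.14·log₂(0.14) = 0.3971
−0.18·log₂(0.18) = 0.4453
−0.06·log₂(0.06) = 0.2435
−0.20·log₂(0.20) = 0.4644
−0.16·log₂(0.16) = 0.4230
Sum ≈ 2.4786 → 2.4786 bits.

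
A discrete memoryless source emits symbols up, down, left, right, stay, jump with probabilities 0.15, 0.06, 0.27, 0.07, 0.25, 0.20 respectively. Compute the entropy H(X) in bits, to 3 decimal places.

2.397 bits

H = −Σ pᵢ log₂ pᵢ.
−0.15·log₂(0.15) = 0.4105
−0.06·log₂(0.06) = 0.2435
−0.27·log₂(0.27) = 0.5100
−0.07·log₂(0.07) = 0.2686
−0.25·log₂(0.25) = 0.5000
−0.20·log₂(0.20) = 0.4644
Sum ≈ 2.3970 → 2.397 bits.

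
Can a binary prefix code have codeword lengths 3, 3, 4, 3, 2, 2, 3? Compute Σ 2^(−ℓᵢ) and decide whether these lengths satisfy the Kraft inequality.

With common denominator 2^4 = 16: Σ 2^(−ℓᵢ) = 2/16 + 2/16 + 1/16 + 2/16 + 4/16 + 4/16 + 2/16 = 17/16 = 1.0625.
Kraft's inequality requires Σ ≤ 1; here Σ = 1.0625 > 1, so no such prefix code exists.

1.0625; no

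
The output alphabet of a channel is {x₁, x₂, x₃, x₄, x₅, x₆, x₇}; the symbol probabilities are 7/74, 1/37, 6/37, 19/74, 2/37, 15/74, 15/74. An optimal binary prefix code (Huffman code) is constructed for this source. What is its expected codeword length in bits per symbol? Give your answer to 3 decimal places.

Repeatedly combine the two least-probable nodes; the expected code length is the sum of the merged weights.
merge 1/37 + 2/37 → 3/37
merge 3/37 + 7/74 → 13/74
merge 6/37 + 13/74 → 25/74
merge 15/74 + 15/74 → 15/37
merge 19/74 + 25/74 → 22/37
merge 15/37 + 22/37 → 1
L = 3/37 + 13/74 + 25/74 + 15/37 + 22/37 + 1 = 96/37 ≈ 2.595 bits/symbol.

2.595 bits/symbol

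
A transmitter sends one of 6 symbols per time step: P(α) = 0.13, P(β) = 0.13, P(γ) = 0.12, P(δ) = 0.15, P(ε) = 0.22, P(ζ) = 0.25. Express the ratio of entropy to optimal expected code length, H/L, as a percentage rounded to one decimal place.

99.7%

Entropy H = −Σ p log₂ p ≈ 2.5235 bits.
Huffman merges: 3/25+13/100→1/4; 13/100+3/20→7/25; 11/50+1/4→47/100; 1/4+7/25→53/100; 47/100+53/100→1. L = 253/100 ≈ 2.5300.
Efficiency = H/L = 2.5235/2.5300 = 99.7%.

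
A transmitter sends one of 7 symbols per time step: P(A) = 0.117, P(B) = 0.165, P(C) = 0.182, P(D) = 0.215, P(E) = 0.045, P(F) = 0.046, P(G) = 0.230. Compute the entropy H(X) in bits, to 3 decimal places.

2.609 bits

H = −Σ pᵢ log₂ pᵢ.
−0.117·log₂(0.117) = 0.3622
−0.165·log₂(0.165) = 0.4289
−0.182·log₂(0.182) = 0.4474
−0.215·log₂(0.215) = 0.4768
−0.045·log₂(0.045) = 0.2013
−0.046·log₂(0.046) = 0.2043
−0.230·log₂(0.230) = 0.4877
Sum ≈ 2.6085 → 2.609 bits.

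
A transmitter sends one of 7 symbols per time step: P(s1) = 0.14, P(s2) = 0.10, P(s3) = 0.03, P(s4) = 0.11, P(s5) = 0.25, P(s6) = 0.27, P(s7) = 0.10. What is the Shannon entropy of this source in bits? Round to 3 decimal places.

2.574 bits

H = −Σ pᵢ log₂ pᵢ.
−0.14·log₂(0.14) = 0.3971
−0.10·log₂(0.10) = 0.3322
−0.03·log₂(0.03) = 0.1518
−0.11·log₂(0.11) = 0.3503
−0.25·log₂(0.25) = 0.5000
−0.27·log₂(0.27) = 0.5100
−0.10·log₂(0.10) = 0.3322
Sum ≈ 2.5736 → 2.574 bits.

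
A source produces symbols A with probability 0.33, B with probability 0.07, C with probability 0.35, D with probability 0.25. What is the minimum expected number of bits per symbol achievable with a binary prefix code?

Repeatedly combine the two least-probable nodes; the expected code length is the sum of the merged weights.
merge 7/100 + 1/4 → 8/25
merge 8/25 + 33/100 → 13/20
merge 7/20 + 13/20 → 1
L = 8/25 + 13/20 + 1 = 197/100 = 1.97 bits/symbol.

1.97 bits/symbol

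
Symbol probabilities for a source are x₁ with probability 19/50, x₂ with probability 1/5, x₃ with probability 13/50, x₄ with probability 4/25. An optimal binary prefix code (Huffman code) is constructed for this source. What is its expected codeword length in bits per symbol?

Repeatedly combine the two least-probable nodes; the expected code length is the sum of the merged weights.
merge 4/25 + 1/5 → 9/25
merge 13/50 + 9/25 → 31/50
merge 19/50 + 31/50 → 1
L = 9/25 + 31/50 + 1 = 99/50 = 1.98 bits/symbol.

1.98 bits/symbol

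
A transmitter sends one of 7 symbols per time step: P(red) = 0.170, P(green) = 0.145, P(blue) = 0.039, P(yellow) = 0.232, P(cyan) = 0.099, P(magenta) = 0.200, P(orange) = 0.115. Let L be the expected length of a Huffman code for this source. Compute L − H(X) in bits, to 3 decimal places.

0.042 bits

Entropy H = −Σ p log₂ p ≈ 2.6636 bits.
Huffman merges: 39/1000+99/1000→69/500; 23/200+69/500→253/1000; 29/200+17/100→63/200; 1/5+29/125→54/125; 253/1000+63/200→71/125; 54/125+71/125→1. L = 1353/500 ≈ 2.7060.
L − H = 2.7060 − 2.6636 = 0.042 bits.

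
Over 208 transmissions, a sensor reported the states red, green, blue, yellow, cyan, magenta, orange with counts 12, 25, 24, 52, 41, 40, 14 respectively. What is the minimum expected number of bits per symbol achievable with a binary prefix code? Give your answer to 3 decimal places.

Probabilities are the counts divided by 208.
Repeatedly combine the two least-probable nodes; the expected code length is the sum of the merged weights.
merge 3/52 + 7/104 → 1/8
merge 3/26 + 25/208 → 49/208
merge 1/8 + 5/26 → 33/104
merge 41/208 + 49/208 → 45/104
merge 1/4 + 33/104 → 59/104
merge 45/104 + 59/104 → 1
L = 1/8 + 49/208 + 33/104 + 45/104 + 59/104 + 1 = 557/208 ≈ 2.678 bits/symbol.

2.678 bits/symbol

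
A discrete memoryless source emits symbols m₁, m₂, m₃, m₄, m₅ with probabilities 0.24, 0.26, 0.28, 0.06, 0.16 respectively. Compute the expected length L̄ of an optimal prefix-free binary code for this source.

Repeatedly combine the two least-probable nodes; the expected code length is the sum of the merged weights.
merge 3/50 + 4/25 → 11/50
merge 11/50 + 6/25 → 23/50
merge 13/50 + 7/25 → 27/50
merge 23/50 + 27/50 → 1
L = 11/50 + 23/50 + 27/50 + 1 = 111/50 = 2.22 bits/symbol.

2.22 bits/symbol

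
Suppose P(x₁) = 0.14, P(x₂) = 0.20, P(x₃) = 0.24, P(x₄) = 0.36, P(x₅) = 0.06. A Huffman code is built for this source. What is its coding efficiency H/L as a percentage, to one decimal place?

96.8%

Entropy H = −Σ p log₂ p ≈ 2.1298 bits.
Huffman merges: 3/50+7/50→1/5; 1/5+1/5→2/5; 6/25+9/25→3/5; 2/5+3/5→1. L = 11/5 ≈ 2.2000.
Efficiency = H/L = 2.1298/2.2000 = 96.8%.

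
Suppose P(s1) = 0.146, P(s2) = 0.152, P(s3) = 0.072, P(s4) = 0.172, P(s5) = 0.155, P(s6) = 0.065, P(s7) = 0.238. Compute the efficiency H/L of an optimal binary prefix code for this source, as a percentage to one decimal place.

Entropy H = −Σ p log₂ p ≈ 2.6946 bits.
Huffman merges: 13/200+9/125→137/1000; 137/1000+73/500→283/1000; 19/125+31/200→307/1000; 43/250+119/500→41/100; 283/1000+307/1000→59/100; 41/100+59/100→1. L = 2727/1000 ≈ 2.7270.
Efficiency = H/L = 2.6946/2.7270 = 98.8%.

98.8%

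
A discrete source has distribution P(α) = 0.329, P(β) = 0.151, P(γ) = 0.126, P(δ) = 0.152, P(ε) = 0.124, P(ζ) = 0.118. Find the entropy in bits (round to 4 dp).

H = −Σ pᵢ log₂ pᵢ.
−0.329·log₂(0.329) = 0.5277
−0.151·log₂(0.151) = 0.4118
−0.126·log₂(0.126) = 0.3766
−0.152·log₂(0.152) = 0.4131
−0.124·log₂(0.124) = 0.3734
−0.118·log₂(0.118) = 0.3638
Sum ≈ 2.4664 → 2.4664 bits.

2.4664 bits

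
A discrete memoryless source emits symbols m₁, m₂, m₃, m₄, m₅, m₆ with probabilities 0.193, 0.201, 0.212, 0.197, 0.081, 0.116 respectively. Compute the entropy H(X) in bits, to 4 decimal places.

2.5137 bits

H = −Σ pᵢ log₂ pᵢ.
−0.193·log₂(0.193) = 0.4581
−0.201·log₂(0.201) = 0.4653
−0.212·log₂(0.212) = 0.4744
−0.197·log₂(0.197) = 0.4617
−0.081·log₂(0.081) = 0.2937
−0.116·log₂(0.116) = 0.3605
Sum ≈ 2.5137 → 2.5137 bits.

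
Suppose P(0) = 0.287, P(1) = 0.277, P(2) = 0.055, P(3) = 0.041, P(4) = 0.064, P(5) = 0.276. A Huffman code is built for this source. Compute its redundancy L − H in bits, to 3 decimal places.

0.041 bits

Entropy H = −Σ p log₂ p ≈ 2.2154 bits.
Huffman merges: 41/1000+11/200→12/125; 8/125+12/125→4/25; 4/25+69/250→109/250; 277/1000+287/1000→141/250; 109/250+141/250→1. L = 282/125 ≈ 2.2560.
L − H = 2.2560 − 2.2154 = 0.041 bits.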